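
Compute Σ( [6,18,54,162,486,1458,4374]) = 6 + 18 + 54 + 162 + 486 + 1458 + 4374
= 6558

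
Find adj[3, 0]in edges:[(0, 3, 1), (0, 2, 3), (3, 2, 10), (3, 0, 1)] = 1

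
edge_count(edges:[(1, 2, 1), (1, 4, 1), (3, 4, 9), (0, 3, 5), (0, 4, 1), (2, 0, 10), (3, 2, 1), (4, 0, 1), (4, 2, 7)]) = 9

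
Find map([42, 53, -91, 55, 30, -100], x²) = (42)²=1764, (53)²=2809, (-91)²=8281, (55)²=3025, (30)²=900, (-100)²=10000
= [1764, 2809, 8281, 3025, 900, 10000]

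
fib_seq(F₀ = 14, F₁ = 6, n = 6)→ [14, 6, 20, 26, 46, 72]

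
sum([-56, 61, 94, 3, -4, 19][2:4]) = 97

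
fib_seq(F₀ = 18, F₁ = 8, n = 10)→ [18, 8, 26, 34, 60, 94, 154, 248, 402, 650]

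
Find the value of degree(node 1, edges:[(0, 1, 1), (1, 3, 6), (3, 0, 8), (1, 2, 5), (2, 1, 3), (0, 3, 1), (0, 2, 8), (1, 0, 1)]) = 5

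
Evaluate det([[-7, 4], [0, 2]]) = (-7)*(2) - (4)*(0)
= -14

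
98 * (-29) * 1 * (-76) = 215992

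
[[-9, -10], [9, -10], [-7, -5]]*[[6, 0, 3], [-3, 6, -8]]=C[0][0] = (-9)*(6) + (-10)*(-3) = -24
C[0][1] = (-9)*(0) + (-10)*(6) = -60
C[0][2] = (-9)*(3) + (-10)*(-8) = 53
C[1][0] = (9)*(6) + (-10)*(-3) = 84
C[1][1] = (9)*(0) + (-10)*(6) = -60
C[1][2] = (9)*(3) + (-10)*(-8) = 107
... (3 more cells)
= [[-24, -60, 53], [84, -60, 107], [-27, -30, 19]]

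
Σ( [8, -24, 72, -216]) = 8 + -24 + 72 + -216
= -160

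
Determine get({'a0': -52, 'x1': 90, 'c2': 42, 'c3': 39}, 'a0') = -52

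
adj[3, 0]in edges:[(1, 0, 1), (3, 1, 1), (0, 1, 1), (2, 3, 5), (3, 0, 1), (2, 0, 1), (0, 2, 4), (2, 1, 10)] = 1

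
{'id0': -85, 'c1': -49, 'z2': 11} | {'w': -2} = {'id0': -85, 'c1': -49, 'z2': 11, 'w': -2}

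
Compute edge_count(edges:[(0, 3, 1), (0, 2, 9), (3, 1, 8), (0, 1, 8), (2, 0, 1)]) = 5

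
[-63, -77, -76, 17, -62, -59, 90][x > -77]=keep x where x > -77: -63✓, -77✗, -76✓, 17✓, -62✓, -59✓, 90✓
= [-63, -76, 17, -62, -59, 90]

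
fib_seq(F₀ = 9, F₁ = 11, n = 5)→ [9, 11, 20, 31, 51]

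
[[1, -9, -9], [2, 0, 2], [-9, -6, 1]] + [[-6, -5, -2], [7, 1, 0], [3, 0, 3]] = [[-5, -14, -11], [9, 1, 2], [-6, -6, 4]]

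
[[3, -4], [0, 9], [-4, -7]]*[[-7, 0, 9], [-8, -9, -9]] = [[11, 36, 63], [-72, -81, -81], [84, 63, 27]]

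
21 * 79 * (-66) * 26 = -2846844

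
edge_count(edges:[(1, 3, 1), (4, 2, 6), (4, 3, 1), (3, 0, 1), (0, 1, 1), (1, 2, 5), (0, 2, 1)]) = 7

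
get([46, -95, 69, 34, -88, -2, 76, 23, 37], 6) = 76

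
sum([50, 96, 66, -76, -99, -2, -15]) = 20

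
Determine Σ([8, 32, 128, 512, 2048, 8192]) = 10920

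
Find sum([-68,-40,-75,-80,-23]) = (-68) + (-40) + (-75) + (-80) + (-23)
= -286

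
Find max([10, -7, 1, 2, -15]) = 10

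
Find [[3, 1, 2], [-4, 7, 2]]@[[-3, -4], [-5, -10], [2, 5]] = [[-10, -12], [-19, -44]]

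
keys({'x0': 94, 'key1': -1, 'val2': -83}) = ['x0', 'key1', 'val2']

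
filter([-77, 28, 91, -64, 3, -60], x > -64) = keep x where x > -64: -77✗, 28✓, 91✓, -64✗, 3✓, -60✓
= [28, 91, 3, -60]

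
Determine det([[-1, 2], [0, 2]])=-2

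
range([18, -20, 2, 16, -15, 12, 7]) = 38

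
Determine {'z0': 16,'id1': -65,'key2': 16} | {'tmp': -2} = {'z0': 16, 'id1': -65, 'key2': 16, 'tmp': -2}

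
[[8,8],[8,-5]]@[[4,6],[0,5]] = C[0][0] = (8)*(4) + (8)*(0) = 32
C[0][1] = (8)*(6) + (8)*(5) = 88
C[1][0] = (8)*(4) + (-5)*(0) = 32
C[1][1] = (8)*(6) + (-5)*(5) = 23
= [[32, 88], [32, 23]]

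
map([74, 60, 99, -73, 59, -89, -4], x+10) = [84, 70, 109, -63, 69, -79, 6]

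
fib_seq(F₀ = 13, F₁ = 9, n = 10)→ F_2 = F_1 + F_0 = 22
F_3 = F_2 + F_1 = 31
F_4 = F_3 + F_2 = 53
...
= [13, 9, 22, 31, 53, 84, 137, 221, 358, 579]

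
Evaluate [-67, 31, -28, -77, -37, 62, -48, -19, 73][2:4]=[-28, -77]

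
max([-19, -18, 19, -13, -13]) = 19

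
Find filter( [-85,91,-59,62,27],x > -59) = [91, 62, 27]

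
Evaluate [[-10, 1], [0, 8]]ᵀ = [[-10, 0], [1, 8]]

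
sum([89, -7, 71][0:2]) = 82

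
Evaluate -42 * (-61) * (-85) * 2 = -435540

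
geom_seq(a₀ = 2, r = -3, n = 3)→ a_0 = 2*(-3)^0 = 2
a_1 = 2*(-3)^1 = -6
a_2 = 2*(-3)^2 = 18
= [2, -6, 18]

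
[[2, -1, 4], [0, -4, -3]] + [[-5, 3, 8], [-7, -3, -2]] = [[-3, 2, 12], [-7, -7, -5]]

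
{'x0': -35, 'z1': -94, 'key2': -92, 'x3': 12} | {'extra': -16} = {'x0': -35, 'z1': -94, 'key2': -92, 'x3': 12, 'extra': -16}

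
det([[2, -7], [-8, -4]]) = (2)*(-4) - (-7)*(-8)
= -64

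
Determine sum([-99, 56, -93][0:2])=-43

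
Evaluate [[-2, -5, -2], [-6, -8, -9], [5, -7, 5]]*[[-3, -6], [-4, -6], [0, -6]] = [[26, 54], [50, 138], [13, -18]]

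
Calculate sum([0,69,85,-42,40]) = 152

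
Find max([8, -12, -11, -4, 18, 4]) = 18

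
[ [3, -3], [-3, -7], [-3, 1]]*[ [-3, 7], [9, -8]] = [[-36, 45], [-54, 35], [18, -29]]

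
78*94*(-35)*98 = -25148760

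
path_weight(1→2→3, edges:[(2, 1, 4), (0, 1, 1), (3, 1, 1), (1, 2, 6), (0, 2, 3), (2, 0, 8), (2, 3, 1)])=7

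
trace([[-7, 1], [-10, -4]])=diagonal: (-7) + (-4)
= -11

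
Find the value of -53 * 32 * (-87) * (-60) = -8853120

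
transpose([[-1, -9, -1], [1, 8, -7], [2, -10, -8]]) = [[-1, 1, 2], [-9, 8, -10], [-1, -7, -8]]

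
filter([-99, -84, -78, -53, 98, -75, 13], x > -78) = keep x where x > -78: -99✗, -84✗, -78✗, -53✓, 98✓, -75✓, 13✓
= [-53, 98, -75, 13]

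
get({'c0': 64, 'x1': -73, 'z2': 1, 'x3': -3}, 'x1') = -73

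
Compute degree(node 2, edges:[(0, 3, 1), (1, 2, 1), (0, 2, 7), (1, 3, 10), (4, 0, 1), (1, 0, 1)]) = 2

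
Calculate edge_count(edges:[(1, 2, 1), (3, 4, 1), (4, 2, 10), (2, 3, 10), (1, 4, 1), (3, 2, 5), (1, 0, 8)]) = 7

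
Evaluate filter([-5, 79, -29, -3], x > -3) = keep x where x > -3: -5✗, 79✓, -29✗, -3✗
= [79]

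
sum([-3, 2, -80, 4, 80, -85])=-82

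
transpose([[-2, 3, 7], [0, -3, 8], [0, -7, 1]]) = [[-2, 0, 0], [3, -3, -7], [7, 8, 1]]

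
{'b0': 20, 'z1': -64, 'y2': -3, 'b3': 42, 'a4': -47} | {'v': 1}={'b0': 20, 'z1': -64, 'y2': -3, 'b3': 42, 'a4': -47, 'v': 1}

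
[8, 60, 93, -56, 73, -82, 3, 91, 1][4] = 73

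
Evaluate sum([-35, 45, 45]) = (-35) + 45 + 45
= 55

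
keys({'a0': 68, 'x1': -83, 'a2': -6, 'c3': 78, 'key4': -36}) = ['a0', 'x1', 'a2', 'c3', 'key4']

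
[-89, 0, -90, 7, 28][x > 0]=keep x where x > 0: -89✗, 0✗, -90✗, 7✓, 28✓
= [7, 28]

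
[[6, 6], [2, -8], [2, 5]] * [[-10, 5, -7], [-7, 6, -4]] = C[0][0] = (6)*(-10) + (6)*(-7) = -102
C[0][1] = (6)*(5) + (6)*(6) = 66
C[0][2] = (6)*(-7) + (6)*(-4) = -66
C[1][0] = (2)*(-10) + (-8)*(-7) = 36
C[1][1] = (2)*(5) + (-8)*(6) = -38
C[1][2] = (2)*(-7) + (-8)*(-4) = 18
... (3 more cells)
= [[-102, 66, -66], [36, -38, 18], [-55, 40, -34]]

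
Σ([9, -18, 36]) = 27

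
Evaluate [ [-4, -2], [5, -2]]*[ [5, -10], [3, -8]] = C[0][0] = (-4)*(5) + (-2)*(3) = -26
C[0][1] = (-4)*(-10) + (-2)*(-8) = 56
C[1][0] = (5)*(5) + (-2)*(3) = 19
C[1][1] = (5)*(-10) + (-2)*(-8) = -34
= [[-26, 56], [19, -34]]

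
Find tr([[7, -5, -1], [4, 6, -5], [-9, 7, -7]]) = 6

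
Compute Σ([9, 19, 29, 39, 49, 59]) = 9 + 19 + 29 + 39 + 49 + 59
= 204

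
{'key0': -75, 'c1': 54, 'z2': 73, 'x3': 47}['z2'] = 73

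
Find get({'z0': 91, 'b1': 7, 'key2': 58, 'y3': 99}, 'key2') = 58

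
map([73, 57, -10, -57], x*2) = 73*2=146, 57*2=114, -10*2=-20, -57*2=-114
= [146, 114, -20, -114]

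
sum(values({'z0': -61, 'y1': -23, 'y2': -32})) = -116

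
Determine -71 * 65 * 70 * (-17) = 5491850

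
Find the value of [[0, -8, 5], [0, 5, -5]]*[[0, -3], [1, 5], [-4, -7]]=C[0][0] = (0)*(0) + (-8)*(1) + (5)*(-4) = -28
C[0][1] = (0)*(-3) + (-8)*(5) + (5)*(-7) = -75
C[1][0] = (0)*(0) + (5)*(1) + (-5)*(-4) = 25
C[1][1] = (0)*(-3) + (5)*(5) + (-5)*(-7) = 60
= [[-28, -75], [25, 60]]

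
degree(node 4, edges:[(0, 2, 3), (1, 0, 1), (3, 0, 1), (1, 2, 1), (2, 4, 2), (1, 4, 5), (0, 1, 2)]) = incident: (2,4), (1,4)
= 2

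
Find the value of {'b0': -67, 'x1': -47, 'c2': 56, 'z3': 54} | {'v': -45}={'b0': -67, 'x1': -47, 'c2': 56, 'z3': 54, 'v': -45}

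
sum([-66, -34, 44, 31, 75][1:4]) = slice → [-34, 44, 31]
(-34) + 44 + 31
= 41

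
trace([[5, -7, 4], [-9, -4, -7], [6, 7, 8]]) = diagonal: 5 + (-4) + 8
= 9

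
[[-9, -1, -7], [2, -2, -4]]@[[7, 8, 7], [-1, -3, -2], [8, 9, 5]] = [[-118, -132, -96], [-16, -14, -2]]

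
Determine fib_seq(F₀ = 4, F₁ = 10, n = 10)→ F_2 = F_1 + F_0 = 14
F_3 = F_2 + F_1 = 24
F_4 = F_3 + F_2 = 38
...
= [4, 10, 14, 24, 38, 62, 100, 162, 262, 424]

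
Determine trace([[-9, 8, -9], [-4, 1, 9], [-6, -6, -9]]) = diagonal: (-9) + 1 + (-9)
= -17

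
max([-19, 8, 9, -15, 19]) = 19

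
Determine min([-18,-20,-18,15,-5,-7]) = -20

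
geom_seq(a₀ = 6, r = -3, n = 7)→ a_0 = 6*(-3)^0 = 6
a_1 = 6*(-3)^1 = -18
a_2 = 6*(-3)^2 = 54
...
= [6, -18, 54, -162, 486, -1458, 4374]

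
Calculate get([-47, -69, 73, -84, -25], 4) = -25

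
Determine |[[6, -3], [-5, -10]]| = -75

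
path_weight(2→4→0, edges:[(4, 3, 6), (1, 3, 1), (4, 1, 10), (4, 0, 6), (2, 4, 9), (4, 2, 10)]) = 15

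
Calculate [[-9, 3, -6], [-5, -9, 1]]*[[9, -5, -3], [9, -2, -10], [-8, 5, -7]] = [[-6, 9, 39], [-134, 48, 98]]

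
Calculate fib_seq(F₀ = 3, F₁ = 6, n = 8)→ F_2 = F_1 + F_0 = 9
F_3 = F_2 + F_1 = 15
F_4 = F_3 + F_2 = 24
...
= [3, 6, 9, 15, 24, 39, 63, 102]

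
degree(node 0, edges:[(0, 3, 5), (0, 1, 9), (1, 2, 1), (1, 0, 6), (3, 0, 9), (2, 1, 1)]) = incident: (0,3), (0,1), (1,0), (3,0)
= 4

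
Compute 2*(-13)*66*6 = -10296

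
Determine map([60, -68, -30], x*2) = [120, -136, -60]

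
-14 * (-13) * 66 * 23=276276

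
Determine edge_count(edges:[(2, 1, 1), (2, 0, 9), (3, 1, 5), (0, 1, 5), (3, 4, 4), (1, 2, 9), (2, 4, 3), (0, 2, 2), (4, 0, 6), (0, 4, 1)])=10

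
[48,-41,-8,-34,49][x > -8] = [48, 49]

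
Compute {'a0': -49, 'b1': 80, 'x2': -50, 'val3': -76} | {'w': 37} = {'a0': -49, 'b1': 80, 'x2': -50, 'val3': -76, 'w': 37}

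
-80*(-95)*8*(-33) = -2006400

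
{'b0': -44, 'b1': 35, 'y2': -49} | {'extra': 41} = {'b0': -44, 'b1': 35, 'y2': -49, 'extra': 41}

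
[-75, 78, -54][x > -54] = [78]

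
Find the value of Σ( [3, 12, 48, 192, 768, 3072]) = 3 + 12 + 48 + 192 + 768 + 3072
= 4095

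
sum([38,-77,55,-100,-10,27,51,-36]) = -52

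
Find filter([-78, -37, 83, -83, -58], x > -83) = keep x where x > -83: -78✓, -37✓, 83✓, -83✗, -58✓
= [-78, -37, 83, -58]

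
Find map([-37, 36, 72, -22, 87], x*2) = -37*2=-74, 36*2=72, 72*2=144, -22*2=-44, 87*2=174
= [-74, 72, 144, -44, 174]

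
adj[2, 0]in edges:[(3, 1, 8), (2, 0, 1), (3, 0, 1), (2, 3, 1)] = 1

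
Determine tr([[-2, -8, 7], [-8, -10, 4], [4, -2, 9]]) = -3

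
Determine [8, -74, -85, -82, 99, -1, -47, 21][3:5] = [-82, 99]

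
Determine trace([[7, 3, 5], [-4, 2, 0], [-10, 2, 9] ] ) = diagonal: 7 + 2 + 9
= 18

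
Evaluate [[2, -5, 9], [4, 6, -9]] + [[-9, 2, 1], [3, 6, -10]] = [[-7, -3, 10], [7, 12, -19]]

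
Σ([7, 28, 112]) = 147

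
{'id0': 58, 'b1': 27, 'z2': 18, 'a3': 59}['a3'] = 59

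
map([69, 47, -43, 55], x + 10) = 69+10=79, 47+10=57, -43+10=-33, 55+10=65
= [79, 57, -33, 65]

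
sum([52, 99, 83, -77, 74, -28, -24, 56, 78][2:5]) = slice → [83, -77, 74]
83 + (-77) + 74
= 80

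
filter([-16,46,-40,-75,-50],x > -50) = keep x where x > -50: -16✓, 46✓, -40✓, -75✗, -50✗
= [-16, 46, -40]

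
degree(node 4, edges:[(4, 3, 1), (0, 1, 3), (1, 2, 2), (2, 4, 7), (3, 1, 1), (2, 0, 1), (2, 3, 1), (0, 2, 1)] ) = incident: (4,3), (2,4)
= 2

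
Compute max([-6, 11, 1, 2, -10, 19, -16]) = 19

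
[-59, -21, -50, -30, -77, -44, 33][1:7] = [-21, -50, -30, -77, -44, 33]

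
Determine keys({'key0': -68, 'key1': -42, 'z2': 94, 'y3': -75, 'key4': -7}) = ['key0', 'key1', 'z2', 'y3', 'key4']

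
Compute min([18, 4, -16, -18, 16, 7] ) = -18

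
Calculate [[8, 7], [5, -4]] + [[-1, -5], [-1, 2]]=[[7, 2], [4, -2]]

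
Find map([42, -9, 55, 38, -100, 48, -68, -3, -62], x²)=[1764, 81, 3025, 1444, 10000, 2304, 4624, 9, 3844]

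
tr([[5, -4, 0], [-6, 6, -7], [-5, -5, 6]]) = 17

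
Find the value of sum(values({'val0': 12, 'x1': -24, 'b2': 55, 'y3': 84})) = 12 + (-24) + 55 + 84
= 127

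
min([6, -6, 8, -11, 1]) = -11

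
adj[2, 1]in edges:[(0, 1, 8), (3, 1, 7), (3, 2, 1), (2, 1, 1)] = 1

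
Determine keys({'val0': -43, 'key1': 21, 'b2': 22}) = ['val0', 'key1', 'b2']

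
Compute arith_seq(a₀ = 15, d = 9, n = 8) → [15, 24, 33, 42, 51, 60, 69, 78]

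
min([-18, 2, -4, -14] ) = -18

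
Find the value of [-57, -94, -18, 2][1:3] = [-94, -18]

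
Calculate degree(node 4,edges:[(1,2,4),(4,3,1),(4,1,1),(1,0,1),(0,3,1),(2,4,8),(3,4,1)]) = incident: (4,3), (4,1), (2,4), (3,4)
= 4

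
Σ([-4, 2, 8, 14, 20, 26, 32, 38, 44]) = (-4) + 2 + 8 + 14 + 20 + 26 + 32 + 38 + 44
= 180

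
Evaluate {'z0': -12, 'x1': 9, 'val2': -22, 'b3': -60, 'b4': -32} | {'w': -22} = {'z0': -12, 'x1': 9, 'val2': -22, 'b3': -60, 'b4': -32, 'w': -22}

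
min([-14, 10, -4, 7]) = -14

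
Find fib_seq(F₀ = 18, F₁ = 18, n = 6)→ F_2 = F_1 + F_0 = 36
F_3 = F_2 + F_1 = 54
F_4 = F_3 + F_2 = 90
...
= [18, 18, 36, 54, 90, 144]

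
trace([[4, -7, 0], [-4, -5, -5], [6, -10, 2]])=diagonal: 4 + (-5) + 2
= 1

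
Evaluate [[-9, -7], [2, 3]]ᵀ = [[-9, 2], [-7, 3]]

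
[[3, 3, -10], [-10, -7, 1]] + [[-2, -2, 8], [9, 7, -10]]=[[1, 1, -2], [-1, 0, -9]]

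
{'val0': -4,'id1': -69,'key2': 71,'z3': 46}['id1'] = -69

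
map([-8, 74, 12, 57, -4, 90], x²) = [64, 5476, 144, 3249, 16, 8100]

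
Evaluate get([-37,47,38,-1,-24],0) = -37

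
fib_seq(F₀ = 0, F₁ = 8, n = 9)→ F_2 = F_1 + F_0 = 8
F_3 = F_2 + F_1 = 16
F_4 = F_3 + F_2 = 24
...
= [0, 8, 8, 16, 24, 40, 64, 104, 168]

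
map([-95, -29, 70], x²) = (-95)²=9025, (-29)²=841, (70)²=4900
= [9025, 841, 4900]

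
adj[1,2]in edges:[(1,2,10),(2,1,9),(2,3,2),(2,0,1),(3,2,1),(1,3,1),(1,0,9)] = 10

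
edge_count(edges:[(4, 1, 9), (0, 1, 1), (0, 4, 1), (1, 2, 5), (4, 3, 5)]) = 5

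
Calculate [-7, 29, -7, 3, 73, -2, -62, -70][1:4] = [29, -7, 3]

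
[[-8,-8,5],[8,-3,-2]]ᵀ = [[-8, 8], [-8, -3], [5, -2]]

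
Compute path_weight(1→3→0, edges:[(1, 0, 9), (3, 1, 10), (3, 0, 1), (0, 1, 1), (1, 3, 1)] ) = 2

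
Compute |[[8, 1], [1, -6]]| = (8)*(-6) - (1)*(1)
= -49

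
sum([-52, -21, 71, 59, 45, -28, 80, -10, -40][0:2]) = slice → [-52, -21]
(-52) + (-21)
= -73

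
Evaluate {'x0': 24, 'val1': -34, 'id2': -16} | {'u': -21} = {'x0': 24, 'val1': -34, 'id2': -16, 'u': -21}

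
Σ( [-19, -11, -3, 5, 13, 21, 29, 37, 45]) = (-19) + (-11) + (-3) + 5 + 13 + 21 + 29 + 37 + 45
= 117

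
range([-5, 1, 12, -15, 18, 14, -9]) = 33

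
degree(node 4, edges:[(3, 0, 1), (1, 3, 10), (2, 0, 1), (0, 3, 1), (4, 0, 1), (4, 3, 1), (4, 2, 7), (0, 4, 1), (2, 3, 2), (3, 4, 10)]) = incident: (4,0), (4,3), (4,2), (0,4), (3,4)
= 5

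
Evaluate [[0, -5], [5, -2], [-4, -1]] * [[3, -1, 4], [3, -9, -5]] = C[0][0] = (0)*(3) + (-5)*(3) = -15
C[0][1] = (0)*(-1) + (-5)*(-9) = 45
C[0][2] = (0)*(4) + (-5)*(-5) = 25
C[1][0] = (5)*(3) + (-2)*(3) = 9
C[1][1] = (5)*(-1) + (-2)*(-9) = 13
C[1][2] = (5)*(4) + (-2)*(-5) = 30
... (3 more cells)
= [[-15, 45, 25], [9, 13, 30], [-15, 13, -11]]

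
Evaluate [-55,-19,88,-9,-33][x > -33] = keep x where x > -33: -55✗, -19✓, 88✓, -9✓, -33✗
= [-19, 88, -9]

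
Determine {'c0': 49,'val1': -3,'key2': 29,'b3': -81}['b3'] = -81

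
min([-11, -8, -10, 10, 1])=-11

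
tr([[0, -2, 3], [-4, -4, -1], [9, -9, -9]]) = -13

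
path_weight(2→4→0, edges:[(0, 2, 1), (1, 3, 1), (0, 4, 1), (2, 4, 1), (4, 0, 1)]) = 2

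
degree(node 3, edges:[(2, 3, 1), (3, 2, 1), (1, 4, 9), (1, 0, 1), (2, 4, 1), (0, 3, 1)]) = 3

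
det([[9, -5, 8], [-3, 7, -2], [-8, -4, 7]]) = (1)*(9)*det([[7, -2], [-4, 7]]) + (-1)*(-5)*det([[-3, -2], [-8, 7]]) + (1)*(8)*det([[-3, 7], [-8, -4]])
= 369 + -185 + 544
= 728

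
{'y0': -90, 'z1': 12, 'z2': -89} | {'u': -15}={'y0': -90, 'z1': 12, 'z2': -89, 'u': -15}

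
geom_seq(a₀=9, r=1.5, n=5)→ a_0 = 9*1.5^0 = 9.0
a_1 = 9*1.5^1 = 13.5
a_2 = 9*1.5^2 = 20.25
...
= [9.0, 13.5, 20.25, 30.375, 45.5625]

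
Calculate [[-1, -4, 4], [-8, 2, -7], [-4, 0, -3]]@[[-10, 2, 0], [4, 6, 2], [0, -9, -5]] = [[-6, -62, -28], [88, 59, 39], [40, 19, 15]]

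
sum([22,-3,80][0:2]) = slice → [22, -3]
22 + (-3)
= 19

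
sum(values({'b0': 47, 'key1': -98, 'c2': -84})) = -135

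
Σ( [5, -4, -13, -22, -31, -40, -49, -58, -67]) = -279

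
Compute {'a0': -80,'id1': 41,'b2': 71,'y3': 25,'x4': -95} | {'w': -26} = {'a0': -80, 'id1': 41, 'b2': 71, 'y3': 25, 'x4': -95, 'w': -26}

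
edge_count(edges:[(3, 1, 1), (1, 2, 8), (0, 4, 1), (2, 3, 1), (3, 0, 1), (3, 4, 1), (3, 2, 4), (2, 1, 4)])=8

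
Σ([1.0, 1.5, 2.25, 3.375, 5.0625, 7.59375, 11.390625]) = 32.171875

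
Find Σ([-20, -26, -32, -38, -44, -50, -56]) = (-20) + (-26) + (-32) + (-38) + (-44) + (-50) + (-56)
= -266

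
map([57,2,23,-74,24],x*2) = 57*2=114, 2*2=4, 23*2=46, -74*2=-148, 24*2=48
= [114, 4, 46, -148, 48]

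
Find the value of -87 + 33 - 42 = -96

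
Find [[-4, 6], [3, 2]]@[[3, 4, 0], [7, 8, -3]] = [[30, 32, -18], [23, 28, -6]]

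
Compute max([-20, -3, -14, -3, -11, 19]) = 19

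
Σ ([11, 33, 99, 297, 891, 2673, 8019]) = 12023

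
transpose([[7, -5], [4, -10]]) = [[7, 4], [-5, -10]]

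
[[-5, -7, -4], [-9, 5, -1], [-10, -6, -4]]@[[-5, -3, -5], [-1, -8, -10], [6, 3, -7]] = [[8, 59, 123], [34, -16, 2], [32, 66, 138]]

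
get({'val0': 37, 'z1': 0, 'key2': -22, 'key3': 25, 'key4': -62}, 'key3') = 25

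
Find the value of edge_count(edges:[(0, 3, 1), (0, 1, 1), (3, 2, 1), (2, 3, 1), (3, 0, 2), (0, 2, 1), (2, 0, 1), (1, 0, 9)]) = 8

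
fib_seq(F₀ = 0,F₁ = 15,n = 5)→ [0, 15, 15, 30, 45]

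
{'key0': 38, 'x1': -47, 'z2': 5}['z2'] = 5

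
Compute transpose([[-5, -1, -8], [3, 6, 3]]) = [[-5, 3], [-1, 6], [-8, 3]]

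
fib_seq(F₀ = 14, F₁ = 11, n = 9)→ F_2 = F_1 + F_0 = 25
F_3 = F_2 + F_1 = 36
F_4 = F_3 + F_2 = 61
...
= [14, 11, 25, 36, 61, 97, 158, 255, 413]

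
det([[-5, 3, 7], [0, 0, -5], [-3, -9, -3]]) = (1)*(-5)*det([[0, -5], [-9, -3]]) + (-1)*(3)*det([[0, -5], [-3, -3]]) + (1)*(7)*det([[0, 0], [-3, -9]])
= 225 + 45 + 0
= 270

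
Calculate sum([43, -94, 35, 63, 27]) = 43 + (-94) + 35 + 63 + 27
= 74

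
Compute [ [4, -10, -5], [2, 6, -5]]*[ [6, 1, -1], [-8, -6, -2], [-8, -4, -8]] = [[144, 84, 56], [4, -14, 26]]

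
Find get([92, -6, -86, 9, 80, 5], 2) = -86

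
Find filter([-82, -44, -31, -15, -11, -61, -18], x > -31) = keep x where x > -31: -82✗, -44✗, -31✗, -15✓, -11✓, -61✗, -18✓
= [-15, -11, -18]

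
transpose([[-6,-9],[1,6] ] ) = [[-6, 1], [-9, 6]]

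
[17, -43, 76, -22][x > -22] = [17, 76]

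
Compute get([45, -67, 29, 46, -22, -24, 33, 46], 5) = -24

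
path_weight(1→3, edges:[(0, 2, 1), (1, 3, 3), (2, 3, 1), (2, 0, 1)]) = w(1→3)=3
= 3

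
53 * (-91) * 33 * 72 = -11459448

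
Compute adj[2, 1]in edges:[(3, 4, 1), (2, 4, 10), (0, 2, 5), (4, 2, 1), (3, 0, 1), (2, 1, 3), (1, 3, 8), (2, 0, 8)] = 3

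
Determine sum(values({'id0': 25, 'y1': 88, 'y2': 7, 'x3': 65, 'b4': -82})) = 25 + 88 + 7 + 65 + (-82)
= 103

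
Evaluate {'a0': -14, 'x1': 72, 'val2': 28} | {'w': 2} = {'a0': -14, 'x1': 72, 'val2': 28, 'w': 2}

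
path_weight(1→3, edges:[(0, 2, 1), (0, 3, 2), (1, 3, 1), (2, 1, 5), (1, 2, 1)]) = w(1→3)=1
= 1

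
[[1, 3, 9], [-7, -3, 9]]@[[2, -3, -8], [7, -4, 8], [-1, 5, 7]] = C[0][0] = (1)*(2) + (3)*(7) + (9)*(-1) = 14
C[0][1] = (1)*(-3) + (3)*(-4) + (9)*(5) = 30
C[0][2] = (1)*(-8) + (3)*(8) + (9)*(7) = 79
C[1][0] = (-7)*(2) + (-3)*(7) + (9)*(-1) = -44
C[1][1] = (-7)*(-3) + (-3)*(-4) + (9)*(5) = 78
C[1][2] = (-7)*(-8) + (-3)*(8) + (9)*(7) = 95
= [[14, 30, 79], [-44, 78, 95]]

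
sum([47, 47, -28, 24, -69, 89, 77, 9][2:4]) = -4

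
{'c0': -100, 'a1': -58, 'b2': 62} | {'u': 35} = {'c0': -100, 'a1': -58, 'b2': 62, 'u': 35}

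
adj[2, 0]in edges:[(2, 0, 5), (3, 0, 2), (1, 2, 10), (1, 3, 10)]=5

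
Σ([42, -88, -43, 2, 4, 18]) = 42 + (-88) + (-43) + 2 + 4 + 18
= -65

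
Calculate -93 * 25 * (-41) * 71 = 6768075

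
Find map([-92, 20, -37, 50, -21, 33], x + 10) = [-82, 30, -27, 60, -11, 43]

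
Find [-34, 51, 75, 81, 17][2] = 75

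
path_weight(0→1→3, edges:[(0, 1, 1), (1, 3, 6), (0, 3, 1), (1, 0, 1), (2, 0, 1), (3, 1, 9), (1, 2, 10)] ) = 7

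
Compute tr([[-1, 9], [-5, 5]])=4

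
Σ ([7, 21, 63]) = 91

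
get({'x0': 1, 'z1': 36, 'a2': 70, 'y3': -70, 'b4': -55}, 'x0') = 1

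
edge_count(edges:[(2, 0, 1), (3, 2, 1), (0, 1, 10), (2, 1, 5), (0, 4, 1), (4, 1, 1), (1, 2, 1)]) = 7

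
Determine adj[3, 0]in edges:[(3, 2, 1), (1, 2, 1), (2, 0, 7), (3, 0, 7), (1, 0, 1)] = 7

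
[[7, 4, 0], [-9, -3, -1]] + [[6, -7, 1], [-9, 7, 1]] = [[13, -3, 1], [-18, 4, 0]]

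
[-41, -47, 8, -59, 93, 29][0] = -41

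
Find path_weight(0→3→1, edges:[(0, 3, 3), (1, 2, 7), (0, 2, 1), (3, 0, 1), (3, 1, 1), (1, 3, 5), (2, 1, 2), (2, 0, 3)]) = 4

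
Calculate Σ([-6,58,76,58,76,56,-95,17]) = 240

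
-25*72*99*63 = -11226600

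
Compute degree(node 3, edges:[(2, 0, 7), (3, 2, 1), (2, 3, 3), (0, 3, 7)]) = 3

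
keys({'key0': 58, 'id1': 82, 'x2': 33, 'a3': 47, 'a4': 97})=['key0', 'id1', 'x2', 'a3', 'a4']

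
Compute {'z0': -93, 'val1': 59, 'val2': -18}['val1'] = 59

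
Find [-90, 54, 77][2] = 77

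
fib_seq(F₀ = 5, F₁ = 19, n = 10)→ F_2 = F_1 + F_0 = 24
F_3 = F_2 + F_1 = 43
F_4 = F_3 + F_2 = 67
...
= [5, 19, 24, 43, 67, 110, 177, 287, 464, 751]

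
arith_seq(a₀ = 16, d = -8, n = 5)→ [16, 8, 0, -8, -16]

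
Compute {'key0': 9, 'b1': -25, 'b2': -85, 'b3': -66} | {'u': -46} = {'key0': 9, 'b1': -25, 'b2': -85, 'b3': -66, 'u': -46}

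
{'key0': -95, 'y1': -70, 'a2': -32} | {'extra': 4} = {'key0': -95, 'y1': -70, 'a2': -32, 'extra': 4}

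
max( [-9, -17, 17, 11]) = 17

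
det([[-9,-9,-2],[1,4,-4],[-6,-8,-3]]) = (1)*(-9)*det([[4, -4], [-8, -3]]) + (-1)*(-9)*det([[1, -4], [-6, -3]]) + (1)*(-2)*det([[1, 4], [-6, -8]])
= 396 + -243 + -32
= 121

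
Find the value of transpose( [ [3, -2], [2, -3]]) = [[3, 2], [-2, -3]]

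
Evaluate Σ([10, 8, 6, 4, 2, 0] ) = 10 + 8 + 6 + 4 + 2 + 0
= 30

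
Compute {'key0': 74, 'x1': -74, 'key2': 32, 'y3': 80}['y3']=80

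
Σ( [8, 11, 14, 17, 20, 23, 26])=8 + 11 + 14 + 17 + 20 + 23 + 26
= 119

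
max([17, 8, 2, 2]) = 17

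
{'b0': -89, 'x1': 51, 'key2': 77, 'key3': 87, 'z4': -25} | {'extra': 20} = {'b0': -89, 'x1': 51, 'key2': 77, 'key3': 87, 'z4': -25, 'extra': 20}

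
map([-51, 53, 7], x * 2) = -51*2=-102, 53*2=106, 7*2=14
= [-102, 106, 14]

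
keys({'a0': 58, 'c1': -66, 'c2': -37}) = ['a0', 'c1', 'c2']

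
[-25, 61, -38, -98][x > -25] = keep x where x > -25: -25✗, 61✓, -38✗, -98✗
= [61]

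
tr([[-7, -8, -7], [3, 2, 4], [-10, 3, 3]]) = -2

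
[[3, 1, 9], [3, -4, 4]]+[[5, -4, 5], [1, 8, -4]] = [[8, -3, 14], [4, 4, 0]]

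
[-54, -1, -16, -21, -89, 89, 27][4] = -89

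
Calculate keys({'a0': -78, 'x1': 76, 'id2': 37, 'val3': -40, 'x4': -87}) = ['a0', 'x1', 'id2', 'val3', 'x4']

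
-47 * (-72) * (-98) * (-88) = 29183616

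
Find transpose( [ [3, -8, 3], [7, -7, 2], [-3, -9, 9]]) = [[3, 7, -3], [-8, -7, -9], [3, 2, 9]]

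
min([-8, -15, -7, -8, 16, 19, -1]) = -15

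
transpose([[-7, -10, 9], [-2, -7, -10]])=[[-7, -2], [-10, -7], [9, -10]]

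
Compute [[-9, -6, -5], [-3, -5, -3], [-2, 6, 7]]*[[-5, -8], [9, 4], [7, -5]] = [[-44, 73], [-51, 19], [113, 5]]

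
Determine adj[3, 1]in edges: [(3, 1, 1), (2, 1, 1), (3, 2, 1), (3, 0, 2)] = 1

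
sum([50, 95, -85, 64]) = 124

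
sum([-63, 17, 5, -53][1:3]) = 22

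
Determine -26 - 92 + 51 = -67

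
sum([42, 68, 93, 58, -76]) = 185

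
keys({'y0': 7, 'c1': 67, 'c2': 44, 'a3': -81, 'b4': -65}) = ['y0', 'c1', 'c2', 'a3', 'b4']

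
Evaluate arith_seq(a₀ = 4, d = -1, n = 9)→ [4, 3, 2, 1, 0, -1, -2, -3, -4]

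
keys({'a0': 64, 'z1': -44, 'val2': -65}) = ['a0', 'z1', 'val2']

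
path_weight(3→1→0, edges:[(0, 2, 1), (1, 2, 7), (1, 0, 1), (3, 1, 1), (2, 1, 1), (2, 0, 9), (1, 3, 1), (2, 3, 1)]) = 2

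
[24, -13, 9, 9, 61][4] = 61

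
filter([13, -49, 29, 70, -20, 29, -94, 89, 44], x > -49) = keep x where x > -49: 13✓, -49✗, 29✓, 70✓, -20✓, 29✓, -94✗, 89✓, 44✓
= [13, 29, 70, -20, 29, 89, 44]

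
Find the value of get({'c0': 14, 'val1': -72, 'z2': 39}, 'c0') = 14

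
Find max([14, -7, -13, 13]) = 14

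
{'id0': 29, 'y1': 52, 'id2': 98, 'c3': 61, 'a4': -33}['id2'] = 98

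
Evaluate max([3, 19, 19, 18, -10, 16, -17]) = 19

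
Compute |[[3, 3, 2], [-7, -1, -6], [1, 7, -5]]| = -78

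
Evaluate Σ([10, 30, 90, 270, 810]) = 10 + 30 + 90 + 270 + 810
= 1210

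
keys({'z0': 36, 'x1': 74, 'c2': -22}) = ['z0', 'x1', 'c2']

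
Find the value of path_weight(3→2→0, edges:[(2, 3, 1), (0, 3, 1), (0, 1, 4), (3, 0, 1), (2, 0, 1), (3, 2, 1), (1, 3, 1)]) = w(3→2)=1 + w(2→0)=1
= 2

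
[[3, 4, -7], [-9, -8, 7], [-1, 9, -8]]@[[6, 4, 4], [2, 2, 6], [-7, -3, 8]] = C[0][0] = (3)*(6) + (4)*(2) + (-7)*(-7) = 75
C[0][1] = (3)*(4) + (4)*(2) + (-7)*(-3) = 41
C[0][2] = (3)*(4) + (4)*(6) + (-7)*(8) = -20
C[1][0] = (-9)*(6) + (-8)*(2) + (7)*(-7) = -119
C[1][1] = (-9)*(4) + (-8)*(2) + (7)*(-3) = -73
C[1][2] = (-9)*(4) + (-8)*(6) + (7)*(8) = -28
... (3 more cells)
= [[75, 41, -20], [-119, -73, -28], [68, 38, -14]]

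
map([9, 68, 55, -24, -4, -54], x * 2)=[18, 136, 110, -48, -8, -108]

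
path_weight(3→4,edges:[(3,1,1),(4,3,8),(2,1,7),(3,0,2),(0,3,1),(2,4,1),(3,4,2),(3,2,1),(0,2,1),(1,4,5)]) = 2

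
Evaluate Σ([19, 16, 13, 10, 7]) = 65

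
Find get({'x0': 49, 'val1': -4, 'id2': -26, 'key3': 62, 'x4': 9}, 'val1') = -4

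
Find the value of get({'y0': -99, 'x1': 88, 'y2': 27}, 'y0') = -99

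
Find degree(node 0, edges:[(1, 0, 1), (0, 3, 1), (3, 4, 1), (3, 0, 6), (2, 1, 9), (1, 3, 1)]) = incident: (1,0), (0,3), (3,0)
= 3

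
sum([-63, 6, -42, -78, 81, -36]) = (-63) + 6 + (-42) + (-78) + 81 + (-36)
= -132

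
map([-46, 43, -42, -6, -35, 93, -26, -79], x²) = (-46)²=2116, (43)²=1849, (-42)²=1764, (-6)²=36, (-35)²=1225, (93)²=8649, (-26)²=676, (-79)²=6241
= [2116, 1849, 1764, 36, 1225, 8649, 676, 6241]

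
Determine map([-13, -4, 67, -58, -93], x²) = (-13)²=169, (-4)²=16, (67)²=4489, (-58)²=3364, (-93)²=8649
= [169, 16, 4489, 3364, 8649]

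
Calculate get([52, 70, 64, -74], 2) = 64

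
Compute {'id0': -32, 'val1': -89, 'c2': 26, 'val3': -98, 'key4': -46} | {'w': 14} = {'id0': -32, 'val1': -89, 'c2': 26, 'val3': -98, 'key4': -46, 'w': 14}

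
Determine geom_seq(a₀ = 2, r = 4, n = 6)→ [2, 8, 32, 128, 512, 2048]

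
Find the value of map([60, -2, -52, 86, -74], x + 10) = [70, 8, -42, 96, -64]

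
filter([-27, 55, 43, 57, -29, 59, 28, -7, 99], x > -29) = [-27, 55, 43, 57, 59, 28, -7, 99]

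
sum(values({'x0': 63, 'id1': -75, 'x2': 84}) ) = 72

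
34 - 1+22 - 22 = 33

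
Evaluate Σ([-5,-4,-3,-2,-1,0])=-15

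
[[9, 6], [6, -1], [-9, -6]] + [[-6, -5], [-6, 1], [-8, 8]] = [[3, 1], [0, 0], [-17, 2]]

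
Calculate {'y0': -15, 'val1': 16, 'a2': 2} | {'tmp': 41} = {'y0': -15, 'val1': 16, 'a2': 2, 'tmp': 41}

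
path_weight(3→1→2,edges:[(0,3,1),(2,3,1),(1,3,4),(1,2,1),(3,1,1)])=w(3→1)=1 + w(1→2)=1
= 2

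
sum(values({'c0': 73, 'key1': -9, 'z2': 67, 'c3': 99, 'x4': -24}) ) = 73 + (-9) + 67 + 99 + (-24)
= 206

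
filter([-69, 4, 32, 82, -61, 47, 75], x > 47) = [82, 75]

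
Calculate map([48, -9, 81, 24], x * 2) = 48*2=96, -9*2=-18, 81*2=162, 24*2=48
= [96, -18, 162, 48]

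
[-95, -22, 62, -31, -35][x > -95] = [-22, 62, -31, -35]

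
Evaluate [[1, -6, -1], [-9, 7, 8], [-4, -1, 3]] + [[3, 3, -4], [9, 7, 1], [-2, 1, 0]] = [[4, -3, -5], [0, 14, 9], [-6, 0, 3]]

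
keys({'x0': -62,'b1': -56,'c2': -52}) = ['x0', 'b1', 'c2']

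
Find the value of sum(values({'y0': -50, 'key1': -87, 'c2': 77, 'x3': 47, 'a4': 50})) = 37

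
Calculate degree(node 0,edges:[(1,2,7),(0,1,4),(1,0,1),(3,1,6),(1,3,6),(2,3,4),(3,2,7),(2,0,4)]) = incident: (0,1), (1,0), (2,0)
= 3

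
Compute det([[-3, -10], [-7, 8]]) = -94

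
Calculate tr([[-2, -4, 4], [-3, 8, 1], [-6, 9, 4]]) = 10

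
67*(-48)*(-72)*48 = 11114496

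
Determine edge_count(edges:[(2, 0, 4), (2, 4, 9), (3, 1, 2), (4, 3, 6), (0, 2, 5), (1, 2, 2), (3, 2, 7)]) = 7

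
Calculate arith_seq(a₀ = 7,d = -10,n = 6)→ a_0 = 7 + 0*-10 = 7
a_1 = 7 + 1*-10 = -3
a_2 = 7 + 2*-10 = -13
...
= [7, -3, -13, -23, -33, -43]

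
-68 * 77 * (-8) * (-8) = -335104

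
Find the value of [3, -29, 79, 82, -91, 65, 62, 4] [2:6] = [79, 82, -91, 65]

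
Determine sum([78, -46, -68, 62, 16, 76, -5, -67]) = 46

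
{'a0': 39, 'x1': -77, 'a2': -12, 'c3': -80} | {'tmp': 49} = {'a0': 39, 'x1': -77, 'a2': -12, 'c3': -80, 'tmp': 49}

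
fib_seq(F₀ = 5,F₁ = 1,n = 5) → F_2 = F_1 + F_0 = 6
F_3 = F_2 + F_1 = 7
F_4 = F_3 + F_2 = 13
= [5, 1, 6, 7, 13]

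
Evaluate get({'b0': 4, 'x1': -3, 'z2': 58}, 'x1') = -3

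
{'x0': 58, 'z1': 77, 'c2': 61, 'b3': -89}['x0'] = 58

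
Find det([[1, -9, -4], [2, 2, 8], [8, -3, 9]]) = -284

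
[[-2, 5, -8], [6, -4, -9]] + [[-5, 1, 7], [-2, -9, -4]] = [[-7, 6, -1], [4, -13, -13]]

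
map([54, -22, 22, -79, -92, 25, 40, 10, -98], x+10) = [64, -12, 32, -69, -82, 35, 50, 20, -88]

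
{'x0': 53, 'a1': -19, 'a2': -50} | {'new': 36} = {'x0': 53, 'a1': -19, 'a2': -50, 'new': 36}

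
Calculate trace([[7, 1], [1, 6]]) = diagonal: 7 + 6
= 13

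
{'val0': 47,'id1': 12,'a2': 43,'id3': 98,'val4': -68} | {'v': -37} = {'val0': 47, 'id1': 12, 'a2': 43, 'id3': 98, 'val4': -68, 'v': -37}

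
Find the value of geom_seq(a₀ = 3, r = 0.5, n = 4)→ [3.0, 1.5, 0.75, 0.375]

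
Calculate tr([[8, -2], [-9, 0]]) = 8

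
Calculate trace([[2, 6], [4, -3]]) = diagonal: 2 + (-3)
= -1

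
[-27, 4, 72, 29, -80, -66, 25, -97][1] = 4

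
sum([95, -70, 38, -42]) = 95 + (-70) + 38 + (-42)
= 21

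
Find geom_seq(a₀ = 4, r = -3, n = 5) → [4, -12, 36, -108, 324]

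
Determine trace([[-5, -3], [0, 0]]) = diagonal: (-5) + 0
= -5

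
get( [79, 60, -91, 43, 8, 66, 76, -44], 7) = -44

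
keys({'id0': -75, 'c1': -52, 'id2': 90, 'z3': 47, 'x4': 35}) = ['id0', 'c1', 'id2', 'z3', 'x4']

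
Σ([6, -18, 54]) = 42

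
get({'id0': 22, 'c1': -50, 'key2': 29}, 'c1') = -50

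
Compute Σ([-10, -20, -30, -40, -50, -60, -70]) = (-10) + (-20) + (-30) + (-40) + (-50) + (-60) + (-70)
= -280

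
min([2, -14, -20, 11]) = -20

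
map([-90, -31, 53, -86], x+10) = -90+10=-80, -31+10=-21, 53+10=63, -86+10=-76
= [-80, -21, 63, -76]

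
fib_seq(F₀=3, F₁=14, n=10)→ F_2 = F_1 + F_0 = 17
F_3 = F_2 + F_1 = 31
F_4 = F_3 + F_2 = 48
...
= [3, 14, 17, 31, 48, 79, 127, 206, 333, 539]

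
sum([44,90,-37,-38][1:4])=15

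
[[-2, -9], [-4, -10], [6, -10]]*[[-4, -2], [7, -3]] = [[-55, 31], [-54, 38], [-94, 18]]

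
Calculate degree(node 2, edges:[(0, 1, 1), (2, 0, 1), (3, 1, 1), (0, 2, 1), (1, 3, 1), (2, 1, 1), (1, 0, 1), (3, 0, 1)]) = incident: (2,0), (0,2), (2,1)
= 3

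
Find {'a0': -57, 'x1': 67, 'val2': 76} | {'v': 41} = {'a0': -57, 'x1': 67, 'val2': 76, 'v': 41}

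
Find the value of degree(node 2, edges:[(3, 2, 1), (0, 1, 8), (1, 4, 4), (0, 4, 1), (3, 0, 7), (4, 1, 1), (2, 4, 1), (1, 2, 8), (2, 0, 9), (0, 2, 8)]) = incident: (3,2), (2,4), (1,2), (2,0), (0,2)
= 5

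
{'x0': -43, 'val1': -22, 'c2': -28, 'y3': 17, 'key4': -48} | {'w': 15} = {'x0': -43, 'val1': -22, 'c2': -28, 'y3': 17, 'key4': -48, 'w': 15}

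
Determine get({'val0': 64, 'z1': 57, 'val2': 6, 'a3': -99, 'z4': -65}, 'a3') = -99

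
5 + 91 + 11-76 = 31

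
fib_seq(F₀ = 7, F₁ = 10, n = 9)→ F_2 = F_1 + F_0 = 17
F_3 = F_2 + F_1 = 27
F_4 = F_3 + F_2 = 44
...
= [7, 10, 17, 27, 44, 71, 115, 186, 301]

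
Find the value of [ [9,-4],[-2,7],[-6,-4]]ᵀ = [[9, -2, -6], [-4, 7, -4]]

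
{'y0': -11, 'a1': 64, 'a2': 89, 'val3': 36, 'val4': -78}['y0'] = -11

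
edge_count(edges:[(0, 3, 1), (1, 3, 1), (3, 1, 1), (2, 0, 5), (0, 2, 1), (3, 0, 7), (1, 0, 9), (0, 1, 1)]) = 8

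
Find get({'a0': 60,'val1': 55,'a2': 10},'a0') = 60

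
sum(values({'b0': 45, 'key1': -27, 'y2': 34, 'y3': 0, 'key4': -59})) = -7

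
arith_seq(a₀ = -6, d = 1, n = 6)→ a_0 = -6 + 0*1 = -6
a_1 = -6 + 1*1 = -5
a_2 = -6 + 2*1 = -4
...
= [-6, -5, -4, -3, -2, -1]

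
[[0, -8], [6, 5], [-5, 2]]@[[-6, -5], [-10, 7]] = [[80, -56], [-86, 5], [10, 39]]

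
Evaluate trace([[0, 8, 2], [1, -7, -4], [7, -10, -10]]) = diagonal: 0 + (-7) + (-10)
= -17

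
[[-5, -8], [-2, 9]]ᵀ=[[-5, -2], [-8, 9]]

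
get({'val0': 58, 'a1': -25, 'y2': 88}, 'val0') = 58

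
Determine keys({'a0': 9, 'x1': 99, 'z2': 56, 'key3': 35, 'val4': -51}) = ['a0', 'x1', 'z2', 'key3', 'val4']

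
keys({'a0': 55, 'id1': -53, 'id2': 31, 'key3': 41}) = ['a0', 'id1', 'id2', 'key3']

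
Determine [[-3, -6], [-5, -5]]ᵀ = [[-3, -5], [-6, -5]]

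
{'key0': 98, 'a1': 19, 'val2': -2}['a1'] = 19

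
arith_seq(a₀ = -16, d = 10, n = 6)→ a_0 = -16 + 0*10 = -16
a_1 = -16 + 1*10 = -6
a_2 = -16 + 2*10 = 4
...
= [-16, -6, 4, 14, 24, 34]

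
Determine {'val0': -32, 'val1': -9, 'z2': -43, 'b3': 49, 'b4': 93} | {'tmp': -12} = {'val0': -32, 'val1': -9, 'z2': -43, 'b3': 49, 'b4': 93, 'tmp': -12}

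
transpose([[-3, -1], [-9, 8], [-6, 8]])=[[-3, -9, -6], [-1, 8, 8]]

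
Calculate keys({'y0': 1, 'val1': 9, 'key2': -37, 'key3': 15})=['y0', 'val1', 'key2', 'key3']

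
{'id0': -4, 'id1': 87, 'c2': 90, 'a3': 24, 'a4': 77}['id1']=87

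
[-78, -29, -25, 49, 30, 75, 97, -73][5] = 75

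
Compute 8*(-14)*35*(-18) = 70560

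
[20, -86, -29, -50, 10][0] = 20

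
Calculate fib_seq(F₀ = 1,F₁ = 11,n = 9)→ [1, 11, 12, 23, 35, 58, 93, 151, 244]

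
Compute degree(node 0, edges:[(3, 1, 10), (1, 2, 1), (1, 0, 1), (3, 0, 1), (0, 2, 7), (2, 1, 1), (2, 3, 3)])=incident: (1,0), (3,0), (0,2)
= 3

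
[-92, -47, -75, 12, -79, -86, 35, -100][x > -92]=keep x where x > -92: -92✗, -47✓, -75✓, 12✓, -79✓, -86✓, 35✓, -100✗
= [-47, -75, 12, -79, -86, 35]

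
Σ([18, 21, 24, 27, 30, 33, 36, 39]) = 228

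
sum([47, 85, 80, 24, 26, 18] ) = 280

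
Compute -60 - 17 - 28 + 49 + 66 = 10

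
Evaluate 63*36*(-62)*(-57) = 8015112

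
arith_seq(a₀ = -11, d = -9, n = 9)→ a_0 = -11 + 0*-9 = -11
a_1 = -11 + 1*-9 = -20
a_2 = -11 + 2*-9 = -29
...
= [-11, -20, -29, -38, -47, -56, -65, -74, -83]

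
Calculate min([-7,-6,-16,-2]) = -16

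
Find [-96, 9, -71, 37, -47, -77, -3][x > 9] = keep x where x > 9: -96✗, 9✗, -71✗, 37✓, -47✗, -77✗, -3✗
= [37]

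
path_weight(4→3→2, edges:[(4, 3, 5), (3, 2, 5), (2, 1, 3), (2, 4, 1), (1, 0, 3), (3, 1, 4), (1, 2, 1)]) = 10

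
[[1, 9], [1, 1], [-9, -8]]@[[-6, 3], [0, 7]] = [[-6, 66], [-6, 10], [54, -83]]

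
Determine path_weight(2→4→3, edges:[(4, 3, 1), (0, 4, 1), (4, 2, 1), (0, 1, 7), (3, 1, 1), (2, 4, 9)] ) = w(2→4)=9 + w(4→3)=1
= 10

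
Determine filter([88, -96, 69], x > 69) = [88]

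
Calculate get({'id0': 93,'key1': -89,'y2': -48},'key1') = -89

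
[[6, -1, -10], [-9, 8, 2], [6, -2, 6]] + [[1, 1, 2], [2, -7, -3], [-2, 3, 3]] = [[7, 0, -8], [-7, 1, -1], [4, 1, 9]]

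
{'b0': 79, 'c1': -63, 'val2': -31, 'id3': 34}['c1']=-63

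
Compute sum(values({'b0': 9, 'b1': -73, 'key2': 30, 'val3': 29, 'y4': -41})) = 9 + (-73) + 30 + 29 + (-41)
= -46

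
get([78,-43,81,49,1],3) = 49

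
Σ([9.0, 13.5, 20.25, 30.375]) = 9.0 + 13.5 + 20.25 + 30.375
= 73.125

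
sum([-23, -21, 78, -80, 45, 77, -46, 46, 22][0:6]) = 76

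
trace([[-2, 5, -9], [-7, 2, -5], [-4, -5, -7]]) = diagonal: (-2) + 2 + (-7)
= -7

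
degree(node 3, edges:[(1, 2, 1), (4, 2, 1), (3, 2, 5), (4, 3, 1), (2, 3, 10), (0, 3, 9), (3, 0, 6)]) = incident: (3,2), (4,3), (2,3), (0,3), (3,0)
= 5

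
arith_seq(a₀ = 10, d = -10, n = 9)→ a_0 = 10 + 0*-10 = 10
a_1 = 10 + 1*-10 = 0
a_2 = 10 + 2*-10 = -10
...
= [10, 0, -10, -20, -30, -40, -50, -60, -70]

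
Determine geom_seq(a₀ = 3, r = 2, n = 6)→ a_0 = 3*2^0 = 3
a_1 = 3*2^1 = 6
a_2 = 3*2^2 = 12
...
= [3, 6, 12, 24, 48, 96]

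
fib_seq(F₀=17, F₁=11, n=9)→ F_2 = F_1 + F_0 = 28
F_3 = F_2 + F_1 = 39
F_4 = F_3 + F_2 = 67
...
= [17, 11, 28, 39, 67, 106, 173, 279, 452]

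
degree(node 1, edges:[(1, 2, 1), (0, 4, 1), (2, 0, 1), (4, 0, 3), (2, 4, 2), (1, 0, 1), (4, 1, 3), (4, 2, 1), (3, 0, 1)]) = incident: (1,2), (1,0), (4,1)
= 3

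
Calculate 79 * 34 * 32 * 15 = 1289280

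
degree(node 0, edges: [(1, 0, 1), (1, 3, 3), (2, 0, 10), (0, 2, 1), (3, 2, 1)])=3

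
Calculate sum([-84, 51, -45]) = (-84) + 51 + (-45)
= -78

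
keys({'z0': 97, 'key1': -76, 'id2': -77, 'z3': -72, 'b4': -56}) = ['z0', 'key1', 'id2', 'z3', 'b4']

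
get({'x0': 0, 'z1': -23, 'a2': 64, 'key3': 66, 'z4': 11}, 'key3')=66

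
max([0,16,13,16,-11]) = 16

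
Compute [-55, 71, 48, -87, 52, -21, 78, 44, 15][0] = -55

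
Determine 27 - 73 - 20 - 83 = -149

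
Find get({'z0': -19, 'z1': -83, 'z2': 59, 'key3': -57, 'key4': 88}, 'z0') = -19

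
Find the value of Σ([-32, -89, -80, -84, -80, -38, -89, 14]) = (-32) + (-89) + (-80) + (-84) + (-80) + (-38) + (-89) + 14
= -478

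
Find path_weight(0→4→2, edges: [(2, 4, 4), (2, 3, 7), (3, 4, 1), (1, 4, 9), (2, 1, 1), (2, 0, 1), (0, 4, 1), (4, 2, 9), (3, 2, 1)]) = w(0→4)=1 + w(4→2)=9
= 10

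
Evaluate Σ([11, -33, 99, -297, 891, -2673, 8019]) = 6017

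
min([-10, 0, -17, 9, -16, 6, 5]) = -17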